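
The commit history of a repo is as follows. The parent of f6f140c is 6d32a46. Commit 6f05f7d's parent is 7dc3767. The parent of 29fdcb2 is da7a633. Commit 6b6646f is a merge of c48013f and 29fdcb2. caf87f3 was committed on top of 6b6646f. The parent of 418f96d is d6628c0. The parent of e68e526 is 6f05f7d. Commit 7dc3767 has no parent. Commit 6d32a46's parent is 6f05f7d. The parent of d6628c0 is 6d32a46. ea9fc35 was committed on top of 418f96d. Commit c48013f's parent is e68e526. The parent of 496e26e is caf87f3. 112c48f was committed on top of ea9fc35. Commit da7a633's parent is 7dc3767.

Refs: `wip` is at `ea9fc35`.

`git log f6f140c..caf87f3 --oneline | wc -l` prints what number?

6

Reachable from caf87f3: {29fdcb2, 6b6646f, 6f05f7d, 7dc3767, c48013f, caf87f3, da7a633, e68e526}.
Reachable from f6f140c: {6d32a46, 6f05f7d, 7dc3767, f6f140c}.
In caf87f3's history but not f6f140c's: {29fdcb2, 6b6646f, c48013f, caf87f3, da7a633, e68e526} — 6 commits.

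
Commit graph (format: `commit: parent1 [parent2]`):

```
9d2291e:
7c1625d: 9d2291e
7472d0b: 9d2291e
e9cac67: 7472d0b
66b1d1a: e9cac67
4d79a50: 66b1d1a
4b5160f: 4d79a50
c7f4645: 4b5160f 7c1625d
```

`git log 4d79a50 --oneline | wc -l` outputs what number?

Walking parent pointers from 4d79a50: reachable set = {4d79a50, 66b1d1a, 7472d0b, 9d2291e, e9cac67}.
That is 5 commits.

5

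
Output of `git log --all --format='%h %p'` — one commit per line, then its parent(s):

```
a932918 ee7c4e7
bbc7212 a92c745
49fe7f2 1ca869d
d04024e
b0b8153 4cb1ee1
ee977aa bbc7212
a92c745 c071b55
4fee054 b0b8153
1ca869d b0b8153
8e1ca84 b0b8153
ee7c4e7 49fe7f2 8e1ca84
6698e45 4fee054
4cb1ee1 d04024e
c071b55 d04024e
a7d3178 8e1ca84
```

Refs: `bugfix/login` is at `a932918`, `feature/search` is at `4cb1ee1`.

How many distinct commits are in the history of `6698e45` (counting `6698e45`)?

Walking parent pointers from 6698e45: reachable set = {4cb1ee1, 4fee054, 6698e45, b0b8153, d04024e}.
That is 5 commits.

5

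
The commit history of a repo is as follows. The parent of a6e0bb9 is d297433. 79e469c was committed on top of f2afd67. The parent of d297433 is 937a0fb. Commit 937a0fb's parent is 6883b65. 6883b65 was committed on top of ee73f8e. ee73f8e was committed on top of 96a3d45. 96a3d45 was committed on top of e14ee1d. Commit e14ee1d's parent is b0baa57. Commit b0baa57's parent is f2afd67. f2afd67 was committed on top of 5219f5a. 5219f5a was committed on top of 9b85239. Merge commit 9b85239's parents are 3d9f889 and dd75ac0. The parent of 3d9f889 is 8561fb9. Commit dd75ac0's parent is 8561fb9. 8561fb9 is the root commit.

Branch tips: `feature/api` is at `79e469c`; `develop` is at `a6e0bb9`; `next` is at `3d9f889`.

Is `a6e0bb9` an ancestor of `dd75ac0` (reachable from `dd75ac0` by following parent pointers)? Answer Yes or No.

Ancestors of dd75ac0: {8561fb9, dd75ac0}.
a6e0bb9 is not in that set, so it is not an ancestor of dd75ac0.

No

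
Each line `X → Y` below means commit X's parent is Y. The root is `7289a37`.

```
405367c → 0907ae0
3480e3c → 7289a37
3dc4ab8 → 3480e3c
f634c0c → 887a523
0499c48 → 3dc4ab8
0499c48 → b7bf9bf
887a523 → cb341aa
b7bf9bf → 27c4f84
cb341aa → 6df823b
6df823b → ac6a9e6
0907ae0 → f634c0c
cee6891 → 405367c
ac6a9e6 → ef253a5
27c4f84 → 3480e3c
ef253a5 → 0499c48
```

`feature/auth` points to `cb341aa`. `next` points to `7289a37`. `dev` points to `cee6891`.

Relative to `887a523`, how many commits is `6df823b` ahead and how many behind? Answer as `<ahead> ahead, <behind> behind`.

Reachable from 6df823b: {0499c48, 27c4f84, 3480e3c, 3dc4ab8, 6df823b, 7289a37, ac6a9e6, b7bf9bf, ef253a5}.
Reachable from 887a523: {0499c48, 27c4f84, 3480e3c, 3dc4ab8, 6df823b, 7289a37, 887a523, ac6a9e6, b7bf9bf, cb341aa, ef253a5}.
Only in 6df823b's history (ahead): {} — 0.
Only in 887a523's history (behind): {887a523, cb341aa} — 2.

0 ahead, 2 behind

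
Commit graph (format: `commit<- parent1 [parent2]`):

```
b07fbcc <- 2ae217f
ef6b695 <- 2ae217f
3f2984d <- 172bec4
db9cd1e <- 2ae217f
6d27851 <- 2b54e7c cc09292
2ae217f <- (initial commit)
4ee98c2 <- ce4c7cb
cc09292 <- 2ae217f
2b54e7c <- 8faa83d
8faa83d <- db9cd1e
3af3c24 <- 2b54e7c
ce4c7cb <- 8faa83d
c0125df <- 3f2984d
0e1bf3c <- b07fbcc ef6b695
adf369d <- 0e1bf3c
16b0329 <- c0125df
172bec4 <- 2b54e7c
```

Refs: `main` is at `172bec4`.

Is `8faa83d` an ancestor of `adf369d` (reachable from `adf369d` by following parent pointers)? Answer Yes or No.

Ancestors of adf369d: {0e1bf3c, 2ae217f, adf369d, b07fbcc, ef6b695}.
8faa83d is not in that set, so it is not an ancestor of adf369d.

No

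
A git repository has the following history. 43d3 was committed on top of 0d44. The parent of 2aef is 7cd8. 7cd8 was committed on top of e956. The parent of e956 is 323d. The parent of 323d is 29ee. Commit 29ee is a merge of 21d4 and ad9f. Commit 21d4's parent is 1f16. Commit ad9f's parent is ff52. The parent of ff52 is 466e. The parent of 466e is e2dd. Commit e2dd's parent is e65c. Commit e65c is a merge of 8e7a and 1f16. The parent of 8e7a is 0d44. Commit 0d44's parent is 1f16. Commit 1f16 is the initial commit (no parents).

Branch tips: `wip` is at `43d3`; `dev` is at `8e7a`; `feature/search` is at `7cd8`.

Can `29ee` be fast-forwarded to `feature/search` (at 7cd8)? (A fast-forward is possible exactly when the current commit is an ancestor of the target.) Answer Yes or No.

A fast-forward from 29ee to 7cd8 is possible iff 29ee is an ancestor of 7cd8.
Ancestors of 7cd8: {0d44, 1f16, 21d4, 29ee, 323d, 466e, 7cd8, 8e7a, ad9f, e2dd, e65c, e956, ff52}.
29ee is among them, so fast-forward is possible.

Yes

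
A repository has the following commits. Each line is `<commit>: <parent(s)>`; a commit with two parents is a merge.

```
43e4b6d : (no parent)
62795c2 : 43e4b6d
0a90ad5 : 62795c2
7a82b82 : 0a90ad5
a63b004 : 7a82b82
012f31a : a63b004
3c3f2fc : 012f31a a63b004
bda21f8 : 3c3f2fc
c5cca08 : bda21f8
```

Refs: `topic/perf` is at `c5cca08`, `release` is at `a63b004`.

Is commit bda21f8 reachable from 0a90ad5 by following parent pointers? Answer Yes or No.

Ancestors of 0a90ad5: {0a90ad5, 43e4b6d, 62795c2}.
bda21f8 is not in that set, so it is not an ancestor of 0a90ad5.

No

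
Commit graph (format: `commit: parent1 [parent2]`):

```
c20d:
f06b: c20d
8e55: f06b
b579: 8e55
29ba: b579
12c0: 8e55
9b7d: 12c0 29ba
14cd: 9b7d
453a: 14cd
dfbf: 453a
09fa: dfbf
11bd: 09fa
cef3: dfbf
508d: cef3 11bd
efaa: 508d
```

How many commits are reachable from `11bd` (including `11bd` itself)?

Walking parent pointers from 11bd: reachable set = {09fa, 11bd, 12c0, 14cd, 29ba, 453a, 8e55, 9b7d, b579, c20d, dfbf, f06b}.
That is 12 commits.

12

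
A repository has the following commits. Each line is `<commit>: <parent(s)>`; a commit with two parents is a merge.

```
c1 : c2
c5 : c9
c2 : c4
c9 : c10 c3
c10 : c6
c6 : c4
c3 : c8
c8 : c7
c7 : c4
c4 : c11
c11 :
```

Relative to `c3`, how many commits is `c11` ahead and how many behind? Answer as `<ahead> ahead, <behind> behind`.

Reachable from c11: {c11}.
Reachable from c3: {c11, c3, c4, c7, c8}.
Only in c11's history (ahead): {} — 0.
Only in c3's history (behind): {c3, c4, c7, c8} — 4.

0 ahead, 4 behind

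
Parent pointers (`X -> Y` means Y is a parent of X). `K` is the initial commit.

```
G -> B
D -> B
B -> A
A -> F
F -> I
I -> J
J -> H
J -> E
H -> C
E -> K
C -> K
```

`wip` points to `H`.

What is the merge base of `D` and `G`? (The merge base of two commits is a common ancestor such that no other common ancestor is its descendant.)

Ancestors of D: {A, B, C, D, E, F, H, I, J, K}.
Ancestors of G: {A, B, C, E, F, G, H, I, J, K}.
Common ancestors: {A, B, C, E, F, H, I, J, K}.
Among these, B is not an ancestor of any other common ancestor — it is the merge base.

B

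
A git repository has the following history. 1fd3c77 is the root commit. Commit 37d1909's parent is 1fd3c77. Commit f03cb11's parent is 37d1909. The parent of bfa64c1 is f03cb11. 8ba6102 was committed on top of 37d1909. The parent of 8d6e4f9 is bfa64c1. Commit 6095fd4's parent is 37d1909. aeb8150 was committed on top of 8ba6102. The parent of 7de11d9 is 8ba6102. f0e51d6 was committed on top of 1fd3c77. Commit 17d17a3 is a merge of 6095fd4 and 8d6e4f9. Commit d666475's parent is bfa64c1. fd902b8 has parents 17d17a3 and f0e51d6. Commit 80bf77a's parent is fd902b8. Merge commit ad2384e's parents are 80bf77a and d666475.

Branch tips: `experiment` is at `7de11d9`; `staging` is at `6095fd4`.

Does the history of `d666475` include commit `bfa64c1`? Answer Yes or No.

Yes

Ancestors of d666475 (commits reachable by following parents): {1fd3c77, 37d1909, bfa64c1, d666475, f03cb11}.
bfa64c1 is in that set, so it is an ancestor of d666475.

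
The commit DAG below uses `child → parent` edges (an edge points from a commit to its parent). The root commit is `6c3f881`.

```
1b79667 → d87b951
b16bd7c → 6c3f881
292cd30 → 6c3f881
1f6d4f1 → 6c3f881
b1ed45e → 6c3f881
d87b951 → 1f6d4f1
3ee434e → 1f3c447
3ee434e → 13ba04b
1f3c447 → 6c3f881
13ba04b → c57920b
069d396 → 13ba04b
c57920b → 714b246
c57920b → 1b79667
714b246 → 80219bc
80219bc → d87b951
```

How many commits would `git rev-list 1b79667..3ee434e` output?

Reachable from 3ee434e: {13ba04b, 1b79667, 1f3c447, 1f6d4f1, 3ee434e, 6c3f881, 714b246, 80219bc, c57920b, d87b951}.
Reachable from 1b79667: {1b79667, 1f6d4f1, 6c3f881, d87b951}.
In 3ee434e's history but not 1b79667's: {13ba04b, 1f3c447, 3ee434e, 714b246, 80219bc, c57920b} — 6 commits.

6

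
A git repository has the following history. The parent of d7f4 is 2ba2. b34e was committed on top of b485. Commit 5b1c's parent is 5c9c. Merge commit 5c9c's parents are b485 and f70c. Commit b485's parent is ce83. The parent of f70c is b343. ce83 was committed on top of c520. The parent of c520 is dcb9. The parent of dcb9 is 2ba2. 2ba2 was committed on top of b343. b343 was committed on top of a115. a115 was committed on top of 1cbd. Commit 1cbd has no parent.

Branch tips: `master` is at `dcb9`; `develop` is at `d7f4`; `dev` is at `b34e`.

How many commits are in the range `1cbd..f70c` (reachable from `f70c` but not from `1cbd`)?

3

Reachable from f70c: {1cbd, a115, b343, f70c}.
Reachable from 1cbd: {1cbd}.
In f70c's history but not 1cbd's: {a115, b343, f70c} — 3 commits.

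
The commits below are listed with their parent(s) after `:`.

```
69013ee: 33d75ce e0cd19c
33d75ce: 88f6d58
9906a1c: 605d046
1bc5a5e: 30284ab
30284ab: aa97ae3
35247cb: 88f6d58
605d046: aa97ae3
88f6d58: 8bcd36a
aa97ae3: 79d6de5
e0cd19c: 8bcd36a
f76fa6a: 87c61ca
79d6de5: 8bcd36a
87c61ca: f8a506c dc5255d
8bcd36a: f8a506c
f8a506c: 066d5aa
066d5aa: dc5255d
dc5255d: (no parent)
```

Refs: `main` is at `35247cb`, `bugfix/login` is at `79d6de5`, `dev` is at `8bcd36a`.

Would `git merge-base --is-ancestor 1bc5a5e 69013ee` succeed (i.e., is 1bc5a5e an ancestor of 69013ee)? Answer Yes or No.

No

Ancestors of 69013ee: {066d5aa, 33d75ce, 69013ee, 88f6d58, 8bcd36a, dc5255d, e0cd19c, f8a506c}.
1bc5a5e is not in that set, so it is not an ancestor of 69013ee.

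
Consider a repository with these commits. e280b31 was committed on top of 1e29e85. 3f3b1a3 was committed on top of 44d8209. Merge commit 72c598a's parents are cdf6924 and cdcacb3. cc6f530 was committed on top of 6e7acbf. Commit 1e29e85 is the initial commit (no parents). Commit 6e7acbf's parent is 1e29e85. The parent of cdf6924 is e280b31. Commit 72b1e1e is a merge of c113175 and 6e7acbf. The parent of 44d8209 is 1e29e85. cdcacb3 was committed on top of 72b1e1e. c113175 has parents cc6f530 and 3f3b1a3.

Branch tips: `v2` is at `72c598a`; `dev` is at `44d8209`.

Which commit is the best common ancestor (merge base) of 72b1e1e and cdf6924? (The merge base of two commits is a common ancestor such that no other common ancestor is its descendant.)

1e29e85

Ancestors of 72b1e1e: {1e29e85, 3f3b1a3, 44d8209, 6e7acbf, 72b1e1e, c113175, cc6f530}.
Ancestors of cdf6924: {1e29e85, cdf6924, e280b31}.
Common ancestors: {1e29e85}.
The only common ancestor is 1e29e85, so it is the merge base.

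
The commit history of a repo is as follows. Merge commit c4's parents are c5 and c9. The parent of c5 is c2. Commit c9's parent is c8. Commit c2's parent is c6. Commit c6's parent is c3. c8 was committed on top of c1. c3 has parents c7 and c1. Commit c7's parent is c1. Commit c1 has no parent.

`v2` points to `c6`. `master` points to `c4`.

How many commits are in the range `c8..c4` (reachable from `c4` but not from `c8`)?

7

Reachable from c4: {c1, c2, c3, c4, c5, c6, c7, c8, c9}.
Reachable from c8: {c1, c8}.
In c4's history but not c8's: {c2, c3, c4, c5, c6, c7, c9} — 7 commits.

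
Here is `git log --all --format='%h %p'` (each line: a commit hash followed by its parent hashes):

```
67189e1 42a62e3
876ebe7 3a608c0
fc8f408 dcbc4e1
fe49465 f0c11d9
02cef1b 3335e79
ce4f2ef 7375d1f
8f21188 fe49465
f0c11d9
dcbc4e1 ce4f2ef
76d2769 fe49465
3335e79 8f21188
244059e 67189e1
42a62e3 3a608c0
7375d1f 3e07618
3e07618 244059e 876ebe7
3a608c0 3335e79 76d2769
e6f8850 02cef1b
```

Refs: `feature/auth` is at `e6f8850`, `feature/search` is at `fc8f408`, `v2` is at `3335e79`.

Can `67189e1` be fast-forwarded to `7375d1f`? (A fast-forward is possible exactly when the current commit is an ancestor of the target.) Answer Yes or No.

A fast-forward from 67189e1 to 7375d1f is possible iff 67189e1 is an ancestor of 7375d1f.
Ancestors of 7375d1f: {244059e, 3335e79, 3a608c0, 3e07618, 42a62e3, 67189e1, 7375d1f, 76d2769, 876ebe7, 8f21188, f0c11d9, fe49465}.
67189e1 is among them, so fast-forward is possible.

Yes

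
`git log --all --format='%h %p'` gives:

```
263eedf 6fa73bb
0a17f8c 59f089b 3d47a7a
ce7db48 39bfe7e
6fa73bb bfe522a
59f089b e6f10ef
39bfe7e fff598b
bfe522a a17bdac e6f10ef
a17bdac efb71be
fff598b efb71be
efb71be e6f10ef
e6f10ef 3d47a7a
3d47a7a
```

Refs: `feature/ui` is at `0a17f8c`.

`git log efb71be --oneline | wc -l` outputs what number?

Walking parent pointers from efb71be: reachable set = {3d47a7a, e6f10ef, efb71be}.
That is 3 commits.

3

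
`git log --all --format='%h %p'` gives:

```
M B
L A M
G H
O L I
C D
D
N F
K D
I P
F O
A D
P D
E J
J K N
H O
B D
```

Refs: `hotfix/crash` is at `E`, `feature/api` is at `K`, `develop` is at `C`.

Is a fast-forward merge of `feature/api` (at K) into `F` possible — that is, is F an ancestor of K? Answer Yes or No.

No

A fast-forward from F to K is possible iff F is an ancestor of K.
Ancestors of K: {D, K}.
F is not among them, so fast-forward is not possible.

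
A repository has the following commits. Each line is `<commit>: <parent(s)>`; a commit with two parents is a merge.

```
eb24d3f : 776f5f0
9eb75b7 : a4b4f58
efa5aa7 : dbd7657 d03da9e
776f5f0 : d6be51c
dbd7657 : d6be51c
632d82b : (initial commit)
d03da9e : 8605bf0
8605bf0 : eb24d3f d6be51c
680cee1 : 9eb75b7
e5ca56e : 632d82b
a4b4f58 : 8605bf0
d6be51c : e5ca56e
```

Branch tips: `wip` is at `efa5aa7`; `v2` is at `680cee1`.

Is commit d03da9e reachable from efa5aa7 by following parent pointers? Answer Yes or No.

Yes

Ancestors of efa5aa7 (commits reachable by following parents): {632d82b, 776f5f0, 8605bf0, d03da9e, d6be51c, dbd7657, e5ca56e, eb24d3f, efa5aa7}.
d03da9e is in that set, so it is an ancestor of efa5aa7.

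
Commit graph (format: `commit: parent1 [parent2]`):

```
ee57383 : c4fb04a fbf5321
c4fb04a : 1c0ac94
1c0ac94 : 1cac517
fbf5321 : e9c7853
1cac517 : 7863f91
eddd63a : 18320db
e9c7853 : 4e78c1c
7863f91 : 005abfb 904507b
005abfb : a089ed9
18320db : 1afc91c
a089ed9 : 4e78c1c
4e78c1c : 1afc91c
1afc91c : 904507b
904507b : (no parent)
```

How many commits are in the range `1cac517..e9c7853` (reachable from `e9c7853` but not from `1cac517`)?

Reachable from e9c7853: {1afc91c, 4e78c1c, 904507b, e9c7853}.
Reachable from 1cac517: {005abfb, 1afc91c, 1cac517, 4e78c1c, 7863f91, 904507b, a089ed9}.
In e9c7853's history but not 1cac517's: {e9c7853} — 1 commit.

1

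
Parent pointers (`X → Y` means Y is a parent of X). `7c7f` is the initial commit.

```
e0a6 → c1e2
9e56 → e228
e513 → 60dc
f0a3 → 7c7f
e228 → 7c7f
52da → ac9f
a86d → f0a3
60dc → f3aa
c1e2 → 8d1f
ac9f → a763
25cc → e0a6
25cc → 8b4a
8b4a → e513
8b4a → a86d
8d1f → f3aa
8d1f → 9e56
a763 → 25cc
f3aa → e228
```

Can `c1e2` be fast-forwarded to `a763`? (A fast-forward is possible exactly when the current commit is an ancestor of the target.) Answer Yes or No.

Yes

A fast-forward from c1e2 to a763 is possible iff c1e2 is an ancestor of a763.
Ancestors of a763: {25cc, 60dc, 7c7f, 8b4a, 8d1f, 9e56, a763, a86d, c1e2, e0a6, e228, e513, f0a3, f3aa}.
c1e2 is among them, so fast-forward is possible.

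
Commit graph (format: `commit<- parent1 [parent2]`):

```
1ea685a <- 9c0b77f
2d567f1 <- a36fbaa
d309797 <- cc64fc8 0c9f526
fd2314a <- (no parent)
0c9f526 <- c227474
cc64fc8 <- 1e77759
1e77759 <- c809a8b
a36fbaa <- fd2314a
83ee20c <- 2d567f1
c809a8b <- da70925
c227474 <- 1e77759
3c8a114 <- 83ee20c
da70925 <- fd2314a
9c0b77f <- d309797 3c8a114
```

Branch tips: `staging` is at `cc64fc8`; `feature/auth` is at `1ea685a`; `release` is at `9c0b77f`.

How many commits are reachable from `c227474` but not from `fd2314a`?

Reachable from c227474: {1e77759, c227474, c809a8b, da70925, fd2314a}.
Reachable from fd2314a: {fd2314a}.
In c227474's history but not fd2314a's: {1e77759, c227474, c809a8b, da70925} — 4 commits.

4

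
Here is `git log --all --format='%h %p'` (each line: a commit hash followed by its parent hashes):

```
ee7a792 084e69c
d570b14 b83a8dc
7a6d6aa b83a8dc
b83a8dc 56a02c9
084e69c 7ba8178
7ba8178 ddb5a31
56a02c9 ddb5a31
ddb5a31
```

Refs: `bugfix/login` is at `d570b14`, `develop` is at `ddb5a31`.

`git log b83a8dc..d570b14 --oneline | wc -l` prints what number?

1

Reachable from d570b14: {56a02c9, b83a8dc, d570b14, ddb5a31}.
Reachable from b83a8dc: {56a02c9, b83a8dc, ddb5a31}.
In d570b14's history but not b83a8dc's: {d570b14} — 1 commit.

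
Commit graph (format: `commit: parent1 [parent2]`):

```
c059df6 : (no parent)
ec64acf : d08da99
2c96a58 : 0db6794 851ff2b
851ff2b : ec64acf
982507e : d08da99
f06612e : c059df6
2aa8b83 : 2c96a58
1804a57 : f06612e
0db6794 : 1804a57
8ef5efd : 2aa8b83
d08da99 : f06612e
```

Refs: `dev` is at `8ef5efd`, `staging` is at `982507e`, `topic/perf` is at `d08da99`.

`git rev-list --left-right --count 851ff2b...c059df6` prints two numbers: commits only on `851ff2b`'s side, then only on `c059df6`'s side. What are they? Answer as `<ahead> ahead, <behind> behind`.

Reachable from 851ff2b: {851ff2b, c059df6, d08da99, ec64acf, f06612e}.
Reachable from c059df6: {c059df6}.
Only in 851ff2b's history (ahead): {851ff2b, d08da99, ec64acf, f06612e} — 4.
Only in c059df6's history (behind): {} — 0.

4 ahead, 0 behind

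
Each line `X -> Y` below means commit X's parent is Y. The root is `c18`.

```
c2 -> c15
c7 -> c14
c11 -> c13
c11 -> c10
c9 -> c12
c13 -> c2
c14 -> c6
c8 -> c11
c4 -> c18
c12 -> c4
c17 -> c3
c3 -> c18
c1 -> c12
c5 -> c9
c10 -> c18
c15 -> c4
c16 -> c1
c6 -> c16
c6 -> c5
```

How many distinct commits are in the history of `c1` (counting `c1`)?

Walking parent pointers from c1: reachable set = {c1, c12, c18, c4}.
That is 4 commits.

4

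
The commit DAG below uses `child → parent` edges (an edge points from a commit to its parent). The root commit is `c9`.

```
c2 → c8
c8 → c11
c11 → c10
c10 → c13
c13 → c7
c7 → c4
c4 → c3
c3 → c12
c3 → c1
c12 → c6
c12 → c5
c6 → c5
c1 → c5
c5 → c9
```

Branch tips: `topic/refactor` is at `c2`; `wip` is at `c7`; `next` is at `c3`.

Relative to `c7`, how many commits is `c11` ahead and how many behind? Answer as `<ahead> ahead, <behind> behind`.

3 ahead, 0 behind

Reachable from c11: {c1, c10, c11, c12, c13, c3, c4, c5, c6, c7, c9}.
Reachable from c7: {c1, c12, c3, c4, c5, c6, c7, c9}.
Only in c11's history (ahead): {c10, c11, c13} — 3.
Only in c7's history (behind): {} — 0.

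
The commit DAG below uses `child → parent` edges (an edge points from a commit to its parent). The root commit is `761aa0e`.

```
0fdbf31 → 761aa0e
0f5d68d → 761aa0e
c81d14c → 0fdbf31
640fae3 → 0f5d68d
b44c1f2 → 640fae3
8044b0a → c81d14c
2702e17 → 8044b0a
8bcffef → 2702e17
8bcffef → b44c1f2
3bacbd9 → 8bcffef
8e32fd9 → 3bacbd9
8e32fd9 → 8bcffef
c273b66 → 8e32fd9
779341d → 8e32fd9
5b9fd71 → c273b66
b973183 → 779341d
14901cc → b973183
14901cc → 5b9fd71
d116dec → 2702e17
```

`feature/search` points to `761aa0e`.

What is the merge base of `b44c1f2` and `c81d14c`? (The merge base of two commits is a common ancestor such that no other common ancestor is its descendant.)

761aa0e

Ancestors of b44c1f2: {0f5d68d, 640fae3, 761aa0e, b44c1f2}.
Ancestors of c81d14c: {0fdbf31, 761aa0e, c81d14c}.
Common ancestors: {761aa0e}.
The only common ancestor is 761aa0e, so it is the merge base.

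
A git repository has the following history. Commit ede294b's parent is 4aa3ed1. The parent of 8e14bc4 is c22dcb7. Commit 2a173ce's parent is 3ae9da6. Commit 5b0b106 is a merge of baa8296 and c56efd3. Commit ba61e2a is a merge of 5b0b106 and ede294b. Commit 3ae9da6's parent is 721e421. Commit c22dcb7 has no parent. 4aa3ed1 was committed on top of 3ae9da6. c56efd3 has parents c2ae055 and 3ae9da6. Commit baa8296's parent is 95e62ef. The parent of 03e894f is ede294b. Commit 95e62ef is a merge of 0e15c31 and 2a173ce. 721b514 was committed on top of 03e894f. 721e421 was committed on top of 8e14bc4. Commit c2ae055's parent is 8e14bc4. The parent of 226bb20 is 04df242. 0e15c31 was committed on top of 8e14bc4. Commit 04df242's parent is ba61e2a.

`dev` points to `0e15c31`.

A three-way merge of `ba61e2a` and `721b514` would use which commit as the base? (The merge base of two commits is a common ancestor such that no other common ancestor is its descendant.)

Ancestors of ba61e2a: {0e15c31, 2a173ce, 3ae9da6, 4aa3ed1, 5b0b106, 721e421, 8e14bc4, 95e62ef, ba61e2a, baa8296, c22dcb7, c2ae055, c56efd3, ede294b}.
Ancestors of 721b514: {03e894f, 3ae9da6, 4aa3ed1, 721b514, 721e421, 8e14bc4, c22dcb7, ede294b}.
Common ancestors: {3ae9da6, 4aa3ed1, 721e421, 8e14bc4, c22dcb7, ede294b}.
Among these, ede294b is not an ancestor of any other common ancestor — it is the merge base.

ede294b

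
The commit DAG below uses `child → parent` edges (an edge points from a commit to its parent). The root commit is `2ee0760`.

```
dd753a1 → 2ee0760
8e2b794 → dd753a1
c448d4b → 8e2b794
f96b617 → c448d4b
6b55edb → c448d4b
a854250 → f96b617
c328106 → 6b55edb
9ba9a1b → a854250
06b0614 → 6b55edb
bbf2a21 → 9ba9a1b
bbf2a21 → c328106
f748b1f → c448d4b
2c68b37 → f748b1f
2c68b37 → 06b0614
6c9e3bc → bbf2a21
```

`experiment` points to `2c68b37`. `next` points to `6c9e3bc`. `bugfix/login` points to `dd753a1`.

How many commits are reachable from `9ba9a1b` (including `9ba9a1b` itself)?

7

Walking parent pointers from 9ba9a1b: reachable set = {2ee0760, 8e2b794, 9ba9a1b, a854250, c448d4b, dd753a1, f96b617}.
That is 7 commits.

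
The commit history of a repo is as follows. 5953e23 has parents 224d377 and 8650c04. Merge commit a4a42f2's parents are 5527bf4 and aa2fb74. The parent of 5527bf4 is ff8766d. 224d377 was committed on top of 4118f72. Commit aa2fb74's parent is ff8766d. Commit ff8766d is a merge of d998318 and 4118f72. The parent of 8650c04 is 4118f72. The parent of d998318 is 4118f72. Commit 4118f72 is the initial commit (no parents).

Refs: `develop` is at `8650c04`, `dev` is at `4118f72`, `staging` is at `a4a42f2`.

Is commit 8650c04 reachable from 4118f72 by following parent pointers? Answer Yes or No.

No

Ancestors of 4118f72: {4118f72}.
8650c04 is not in that set, so it is not an ancestor of 4118f72.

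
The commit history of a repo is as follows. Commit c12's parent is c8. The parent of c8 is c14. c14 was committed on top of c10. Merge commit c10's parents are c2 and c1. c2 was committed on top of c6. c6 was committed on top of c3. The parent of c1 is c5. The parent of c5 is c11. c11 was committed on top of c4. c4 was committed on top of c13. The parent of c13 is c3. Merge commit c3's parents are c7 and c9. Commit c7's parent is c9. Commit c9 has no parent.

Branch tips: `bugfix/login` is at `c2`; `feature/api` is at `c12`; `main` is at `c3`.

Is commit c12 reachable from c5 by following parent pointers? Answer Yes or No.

Ancestors of c5: {c11, c13, c3, c4, c5, c7, c9}.
c12 is not in that set, so it is not an ancestor of c5.

No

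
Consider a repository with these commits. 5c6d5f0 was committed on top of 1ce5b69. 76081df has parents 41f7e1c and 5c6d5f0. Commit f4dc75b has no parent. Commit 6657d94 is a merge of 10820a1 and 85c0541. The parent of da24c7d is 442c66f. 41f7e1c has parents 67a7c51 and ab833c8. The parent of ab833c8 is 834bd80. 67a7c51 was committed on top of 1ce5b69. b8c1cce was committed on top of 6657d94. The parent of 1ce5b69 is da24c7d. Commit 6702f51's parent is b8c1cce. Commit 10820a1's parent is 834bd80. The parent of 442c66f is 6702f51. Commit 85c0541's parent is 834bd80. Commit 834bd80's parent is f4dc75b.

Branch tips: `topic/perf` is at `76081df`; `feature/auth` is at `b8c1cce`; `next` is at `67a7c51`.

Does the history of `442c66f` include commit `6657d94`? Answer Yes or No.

Yes

Ancestors of 442c66f (commits reachable by following parents): {10820a1, 442c66f, 6657d94, 6702f51, 834bd80, 85c0541, b8c1cce, f4dc75b}.
6657d94 is in that set, so it is an ancestor of 442c66f.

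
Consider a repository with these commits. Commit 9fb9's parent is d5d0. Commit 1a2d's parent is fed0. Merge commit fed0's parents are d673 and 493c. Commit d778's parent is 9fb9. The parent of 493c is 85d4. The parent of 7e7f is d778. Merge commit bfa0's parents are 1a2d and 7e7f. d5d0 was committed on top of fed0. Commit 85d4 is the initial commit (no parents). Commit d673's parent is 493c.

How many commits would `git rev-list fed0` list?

Walking parent pointers from fed0: reachable set = {493c, 85d4, d673, fed0}.
That is 4 commits.

4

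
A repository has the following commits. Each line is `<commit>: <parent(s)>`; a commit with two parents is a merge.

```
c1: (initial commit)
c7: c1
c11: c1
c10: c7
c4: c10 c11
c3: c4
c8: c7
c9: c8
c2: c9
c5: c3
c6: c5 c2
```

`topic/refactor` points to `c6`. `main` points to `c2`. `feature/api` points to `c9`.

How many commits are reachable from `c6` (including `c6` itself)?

Walking parent pointers from c6: reachable set = {c1, c10, c11, c2, c3, c4, c5, c6, c7, c8, c9}.
That is 11 commits.

11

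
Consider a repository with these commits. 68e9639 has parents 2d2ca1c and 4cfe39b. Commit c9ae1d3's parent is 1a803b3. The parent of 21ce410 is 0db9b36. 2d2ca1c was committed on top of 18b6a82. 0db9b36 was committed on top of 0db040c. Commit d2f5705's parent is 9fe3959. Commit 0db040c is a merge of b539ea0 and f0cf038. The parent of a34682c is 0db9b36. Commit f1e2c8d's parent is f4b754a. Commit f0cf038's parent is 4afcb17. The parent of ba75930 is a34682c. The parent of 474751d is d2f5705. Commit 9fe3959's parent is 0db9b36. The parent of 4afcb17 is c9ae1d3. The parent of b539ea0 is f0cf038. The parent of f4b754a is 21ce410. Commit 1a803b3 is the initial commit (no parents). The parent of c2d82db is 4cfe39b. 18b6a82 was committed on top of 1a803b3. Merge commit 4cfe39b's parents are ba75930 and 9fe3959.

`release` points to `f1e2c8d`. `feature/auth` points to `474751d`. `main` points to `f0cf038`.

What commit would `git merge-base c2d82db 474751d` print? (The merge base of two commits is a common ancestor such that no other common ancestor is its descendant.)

9fe3959

Ancestors of c2d82db: {0db040c, 0db9b36, 1a803b3, 4afcb17, 4cfe39b, 9fe3959, a34682c, b539ea0, ba75930, c2d82db, c9ae1d3, f0cf038}.
Ancestors of 474751d: {0db040c, 0db9b36, 1a803b3, 474751d, 4afcb17, 9fe3959, b539ea0, c9ae1d3, d2f5705, f0cf038}.
Common ancestors: {0db040c, 0db9b36, 1a803b3, 4afcb17, 9fe3959, b539ea0, c9ae1d3, f0cf038}.
Among these, 9fe3959 is not an ancestor of any other common ancestor — it is the merge base.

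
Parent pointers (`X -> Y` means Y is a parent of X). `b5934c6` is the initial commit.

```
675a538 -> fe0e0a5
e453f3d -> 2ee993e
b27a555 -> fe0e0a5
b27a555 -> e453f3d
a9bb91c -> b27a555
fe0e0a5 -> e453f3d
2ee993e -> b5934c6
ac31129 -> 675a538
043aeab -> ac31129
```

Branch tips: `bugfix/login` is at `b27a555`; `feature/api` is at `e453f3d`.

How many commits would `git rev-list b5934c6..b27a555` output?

Reachable from b27a555: {2ee993e, b27a555, b5934c6, e453f3d, fe0e0a5}.
Reachable from b5934c6: {b5934c6}.
In b27a555's history but not b5934c6's: {2ee993e, b27a555, e453f3d, fe0e0a5} — 4 commits.

4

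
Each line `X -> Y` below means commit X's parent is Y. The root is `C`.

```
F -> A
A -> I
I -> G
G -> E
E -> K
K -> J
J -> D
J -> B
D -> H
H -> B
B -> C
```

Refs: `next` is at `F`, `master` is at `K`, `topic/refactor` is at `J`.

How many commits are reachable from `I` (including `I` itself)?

9

Walking parent pointers from I: reachable set = {B, C, D, E, G, H, I, J, K}.
That is 9 commits.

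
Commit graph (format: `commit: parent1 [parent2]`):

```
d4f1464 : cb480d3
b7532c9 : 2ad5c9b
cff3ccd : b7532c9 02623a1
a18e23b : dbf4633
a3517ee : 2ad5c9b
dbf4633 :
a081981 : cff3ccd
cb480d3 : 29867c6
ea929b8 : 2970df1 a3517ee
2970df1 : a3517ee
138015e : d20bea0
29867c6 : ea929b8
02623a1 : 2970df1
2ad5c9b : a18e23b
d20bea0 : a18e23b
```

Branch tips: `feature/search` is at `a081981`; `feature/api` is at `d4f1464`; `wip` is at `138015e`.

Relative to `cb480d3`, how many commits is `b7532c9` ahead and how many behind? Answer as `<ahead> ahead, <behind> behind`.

Reachable from b7532c9: {2ad5c9b, a18e23b, b7532c9, dbf4633}.
Reachable from cb480d3: {2970df1, 29867c6, 2ad5c9b, a18e23b, a3517ee, cb480d3, dbf4633, ea929b8}.
Only in b7532c9's history (ahead): {b7532c9} — 1.
Only in cb480d3's history (behind): {2970df1, 29867c6, a3517ee, cb480d3, ea929b8} — 5.

1 ahead, 5 behind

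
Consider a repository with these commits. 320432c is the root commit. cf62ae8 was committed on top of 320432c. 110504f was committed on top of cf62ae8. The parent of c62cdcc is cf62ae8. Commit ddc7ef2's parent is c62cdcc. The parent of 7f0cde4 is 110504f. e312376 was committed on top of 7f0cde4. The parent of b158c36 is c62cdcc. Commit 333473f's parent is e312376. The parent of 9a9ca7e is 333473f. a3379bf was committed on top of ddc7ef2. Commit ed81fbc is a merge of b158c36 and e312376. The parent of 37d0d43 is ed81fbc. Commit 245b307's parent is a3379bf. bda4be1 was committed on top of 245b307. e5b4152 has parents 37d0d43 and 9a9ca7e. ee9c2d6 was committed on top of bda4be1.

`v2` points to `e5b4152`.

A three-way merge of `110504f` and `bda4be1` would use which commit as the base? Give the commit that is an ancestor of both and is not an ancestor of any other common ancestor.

cf62ae8

Ancestors of 110504f: {110504f, 320432c, cf62ae8}.
Ancestors of bda4be1: {245b307, 320432c, a3379bf, bda4be1, c62cdcc, cf62ae8, ddc7ef2}.
Common ancestors: {320432c, cf62ae8}.
Among these, cf62ae8 is not an ancestor of any other common ancestor — it is the merge base.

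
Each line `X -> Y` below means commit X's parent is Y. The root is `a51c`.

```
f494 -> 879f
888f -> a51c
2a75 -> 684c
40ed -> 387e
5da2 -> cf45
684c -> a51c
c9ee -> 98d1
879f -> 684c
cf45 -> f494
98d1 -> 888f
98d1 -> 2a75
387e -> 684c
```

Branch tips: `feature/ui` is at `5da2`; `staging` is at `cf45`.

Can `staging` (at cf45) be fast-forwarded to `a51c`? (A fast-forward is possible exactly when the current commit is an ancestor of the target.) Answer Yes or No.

A fast-forward from cf45 to a51c is possible iff cf45 is an ancestor of a51c.
Ancestors of a51c: {a51c}.
cf45 is not among them, so fast-forward is not possible.

No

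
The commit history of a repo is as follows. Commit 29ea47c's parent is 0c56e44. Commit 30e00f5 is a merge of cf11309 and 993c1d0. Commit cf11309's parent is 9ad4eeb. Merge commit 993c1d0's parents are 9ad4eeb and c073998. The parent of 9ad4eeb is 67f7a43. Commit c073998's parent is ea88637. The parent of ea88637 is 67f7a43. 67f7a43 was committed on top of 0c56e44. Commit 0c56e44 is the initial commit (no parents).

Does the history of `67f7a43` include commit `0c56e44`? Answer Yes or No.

Ancestors of 67f7a43 (commits reachable by following parents): {0c56e44, 67f7a43}.
0c56e44 is in that set, so it is an ancestor of 67f7a43.

Yes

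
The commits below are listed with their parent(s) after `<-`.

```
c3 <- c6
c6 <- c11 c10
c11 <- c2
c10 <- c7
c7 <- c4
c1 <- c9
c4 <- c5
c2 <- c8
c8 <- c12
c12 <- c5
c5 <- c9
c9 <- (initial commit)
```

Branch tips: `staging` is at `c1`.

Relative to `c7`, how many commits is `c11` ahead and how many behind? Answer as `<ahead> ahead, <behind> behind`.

4 ahead, 2 behind

Reachable from c11: {c11, c12, c2, c5, c8, c9}.
Reachable from c7: {c4, c5, c7, c9}.
Only in c11's history (ahead): {c11, c12, c2, c8} — 4.
Only in c7's history (behind): {c4, c7} — 2.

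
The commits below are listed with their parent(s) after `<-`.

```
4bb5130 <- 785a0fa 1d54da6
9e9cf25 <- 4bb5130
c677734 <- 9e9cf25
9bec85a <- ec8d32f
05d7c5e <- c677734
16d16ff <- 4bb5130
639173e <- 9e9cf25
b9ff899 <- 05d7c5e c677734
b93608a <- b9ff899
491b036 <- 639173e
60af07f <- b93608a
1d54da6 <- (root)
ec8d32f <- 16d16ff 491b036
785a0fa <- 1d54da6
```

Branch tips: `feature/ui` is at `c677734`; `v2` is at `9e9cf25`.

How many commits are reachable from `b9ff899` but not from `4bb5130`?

4

Reachable from b9ff899: {05d7c5e, 1d54da6, 4bb5130, 785a0fa, 9e9cf25, b9ff899, c677734}.
Reachable from 4bb5130: {1d54da6, 4bb5130, 785a0fa}.
In b9ff899's history but not 4bb5130's: {05d7c5e, 9e9cf25, b9ff899, c677734} — 4 commits.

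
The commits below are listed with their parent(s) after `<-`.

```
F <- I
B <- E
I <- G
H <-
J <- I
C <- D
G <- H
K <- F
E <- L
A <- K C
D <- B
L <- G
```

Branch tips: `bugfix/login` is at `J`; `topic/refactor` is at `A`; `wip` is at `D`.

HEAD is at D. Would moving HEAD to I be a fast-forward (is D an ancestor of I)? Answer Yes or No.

No

A fast-forward from D to I is possible iff D is an ancestor of I.
Ancestors of I: {G, H, I}.
D is not among them, so fast-forward is not possible.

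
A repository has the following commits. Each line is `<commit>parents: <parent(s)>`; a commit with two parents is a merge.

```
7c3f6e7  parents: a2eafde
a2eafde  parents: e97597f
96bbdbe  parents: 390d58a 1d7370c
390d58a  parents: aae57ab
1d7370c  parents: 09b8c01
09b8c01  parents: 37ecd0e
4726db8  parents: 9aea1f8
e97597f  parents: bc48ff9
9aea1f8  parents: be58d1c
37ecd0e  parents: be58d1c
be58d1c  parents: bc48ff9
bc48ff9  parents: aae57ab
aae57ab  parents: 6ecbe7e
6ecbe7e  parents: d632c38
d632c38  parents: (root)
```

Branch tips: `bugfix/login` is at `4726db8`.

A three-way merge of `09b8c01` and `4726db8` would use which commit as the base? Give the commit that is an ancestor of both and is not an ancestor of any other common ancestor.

Ancestors of 09b8c01: {09b8c01, 37ecd0e, 6ecbe7e, aae57ab, bc48ff9, be58d1c, d632c38}.
Ancestors of 4726db8: {4726db8, 6ecbe7e, 9aea1f8, aae57ab, bc48ff9, be58d1c, d632c38}.
Common ancestors: {6ecbe7e, aae57ab, bc48ff9, be58d1c, d632c38}.
Among these, be58d1c is not an ancestor of any other common ancestor — it is the merge base.

be58d1c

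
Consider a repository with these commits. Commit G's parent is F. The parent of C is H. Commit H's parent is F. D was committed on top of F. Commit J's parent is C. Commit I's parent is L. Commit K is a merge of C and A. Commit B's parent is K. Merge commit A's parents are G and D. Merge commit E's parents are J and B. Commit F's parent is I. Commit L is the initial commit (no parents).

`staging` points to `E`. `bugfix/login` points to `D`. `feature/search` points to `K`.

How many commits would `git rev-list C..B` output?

5

Reachable from B: {A, B, C, D, F, G, H, I, K, L}.
Reachable from C: {C, F, H, I, L}.
In B's history but not C's: {A, B, D, G, K} — 5 commits.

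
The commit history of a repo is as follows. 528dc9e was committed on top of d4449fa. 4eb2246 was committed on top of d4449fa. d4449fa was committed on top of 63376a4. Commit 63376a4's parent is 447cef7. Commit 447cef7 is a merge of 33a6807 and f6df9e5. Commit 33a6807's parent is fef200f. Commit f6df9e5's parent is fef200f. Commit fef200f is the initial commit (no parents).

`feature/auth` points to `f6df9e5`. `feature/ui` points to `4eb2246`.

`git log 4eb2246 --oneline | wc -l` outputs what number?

Walking parent pointers from 4eb2246: reachable set = {33a6807, 447cef7, 4eb2246, 63376a4, d4449fa, f6df9e5, fef200f}.
That is 7 commits.

7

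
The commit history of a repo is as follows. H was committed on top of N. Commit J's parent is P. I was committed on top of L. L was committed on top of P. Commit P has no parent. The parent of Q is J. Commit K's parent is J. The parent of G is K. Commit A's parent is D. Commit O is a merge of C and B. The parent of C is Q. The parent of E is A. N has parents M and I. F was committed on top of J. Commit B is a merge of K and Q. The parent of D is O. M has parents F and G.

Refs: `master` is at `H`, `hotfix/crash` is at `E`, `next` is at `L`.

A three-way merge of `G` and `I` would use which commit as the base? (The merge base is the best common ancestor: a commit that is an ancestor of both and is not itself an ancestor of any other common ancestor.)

Ancestors of G: {G, J, K, P}.
Ancestors of I: {I, L, P}.
Common ancestors: {P}.
The only common ancestor is P, so it is the merge base.

P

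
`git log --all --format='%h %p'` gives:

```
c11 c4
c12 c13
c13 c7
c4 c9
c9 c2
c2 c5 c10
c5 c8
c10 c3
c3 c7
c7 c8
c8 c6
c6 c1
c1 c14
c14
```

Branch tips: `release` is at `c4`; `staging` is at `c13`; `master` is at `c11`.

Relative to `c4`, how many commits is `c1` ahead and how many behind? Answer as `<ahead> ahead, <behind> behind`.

0 ahead, 9 behind

Reachable from c1: {c1, c14}.
Reachable from c4: {c1, c10, c14, c2, c3, c4, c5, c6, c7, c8, c9}.
Only in c1's history (ahead): {} — 0.
Only in c4's history (behind): {c10, c2, c3, c4, c5, c6, c7, c8, c9} — 9.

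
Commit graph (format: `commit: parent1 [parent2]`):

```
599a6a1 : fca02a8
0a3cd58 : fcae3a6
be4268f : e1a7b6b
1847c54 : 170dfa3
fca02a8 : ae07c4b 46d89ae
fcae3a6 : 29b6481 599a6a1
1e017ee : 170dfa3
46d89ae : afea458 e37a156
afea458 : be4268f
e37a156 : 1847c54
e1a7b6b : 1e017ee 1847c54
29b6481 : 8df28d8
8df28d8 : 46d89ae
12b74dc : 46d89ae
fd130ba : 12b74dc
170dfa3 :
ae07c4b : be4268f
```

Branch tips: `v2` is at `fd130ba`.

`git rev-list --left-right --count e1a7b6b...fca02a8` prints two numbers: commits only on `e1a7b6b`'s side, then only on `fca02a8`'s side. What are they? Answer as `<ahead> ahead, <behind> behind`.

0 ahead, 6 behind

Reachable from e1a7b6b: {170dfa3, 1847c54, 1e017ee, e1a7b6b}.
Reachable from fca02a8: {170dfa3, 1847c54, 1e017ee, 46d89ae, ae07c4b, afea458, be4268f, e1a7b6b, e37a156, fca02a8}.
Only in e1a7b6b's history (ahead): {} — 0.
Only in fca02a8's history (behind): {46d89ae, ae07c4b, afea458, be4268f, e37a156, fca02a8} — 6.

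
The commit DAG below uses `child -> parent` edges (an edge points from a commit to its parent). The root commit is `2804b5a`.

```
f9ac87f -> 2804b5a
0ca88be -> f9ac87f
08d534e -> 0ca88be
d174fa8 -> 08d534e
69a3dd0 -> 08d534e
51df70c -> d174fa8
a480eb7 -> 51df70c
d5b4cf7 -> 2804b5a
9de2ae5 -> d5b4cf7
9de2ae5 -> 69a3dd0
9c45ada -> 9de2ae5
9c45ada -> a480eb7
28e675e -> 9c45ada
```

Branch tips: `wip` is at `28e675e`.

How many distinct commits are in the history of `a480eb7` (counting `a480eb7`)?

Walking parent pointers from a480eb7: reachable set = {08d534e, 0ca88be, 2804b5a, 51df70c, a480eb7, d174fa8, f9ac87f}.
That is 7 commits.

7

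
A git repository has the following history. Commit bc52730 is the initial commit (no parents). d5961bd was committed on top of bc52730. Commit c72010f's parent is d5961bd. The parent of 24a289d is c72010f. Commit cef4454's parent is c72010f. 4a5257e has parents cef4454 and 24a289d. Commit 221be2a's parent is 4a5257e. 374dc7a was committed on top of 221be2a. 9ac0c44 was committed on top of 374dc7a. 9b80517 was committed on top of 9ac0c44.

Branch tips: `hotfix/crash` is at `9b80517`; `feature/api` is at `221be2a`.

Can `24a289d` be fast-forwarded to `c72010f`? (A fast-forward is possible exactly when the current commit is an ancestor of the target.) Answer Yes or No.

A fast-forward from 24a289d to c72010f is possible iff 24a289d is an ancestor of c72010f.
Ancestors of c72010f: {bc52730, c72010f, d5961bd}.
24a289d is not among them, so fast-forward is not possible.

No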